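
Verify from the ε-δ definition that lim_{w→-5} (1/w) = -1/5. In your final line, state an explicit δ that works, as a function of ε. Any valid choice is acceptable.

Suppose ε > 0. We seek δ > 0 such that 0 < |w + 5| < δ implies |1/w + 1/5| < ε.
|1/w + 1/5| = |-5 − w|/(5·|w|) = |w + 5|/(5|w|).
Require δ ≤ 5/2 so that |w| > 5 − 5/2 = 5/2, hence 5|w| > 25/2.
Then |1/w + 1/5| < |w + 5|/(25/2), which is < ε when |w + 5| < (25/2)ε.
Take δ = min(5/2, (25/2)ε). Then 0 < |w + 5| < δ gives both |w + 5| < 5/2 and |w + 5| < (25/2)ε, so |1/w + 1/5| < ε.

δ = min(5/2, (25/2)ε)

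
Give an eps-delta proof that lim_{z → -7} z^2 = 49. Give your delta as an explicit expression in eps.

Let eps > 0. We seek delta > 0 with 0 < |z + 7| < delta ⇒ |z^2 − 49| < eps.
Factor: z^2 − 49 = (z + 7)(z - 7), so |z^2 − 49| = |z + 7|·|z - 7|.
Restrict delta ≤ 2. Then |z + 7| < 2 gives |z| < 9, so by the triangle inequality |z - 7| ≤ 9 + 7 = 16.
Hence |z^2 − 49| ≤ 16|z + 7|, which is < eps once |z + 7| < eps/16.
Take delta = min(2, eps/16). If 0 < |z + 7| < delta then both bounds hold and |z^2 − 49| ≤ 16|z + 7| < 16·(eps/16) = eps.

delta = min(2, eps/16)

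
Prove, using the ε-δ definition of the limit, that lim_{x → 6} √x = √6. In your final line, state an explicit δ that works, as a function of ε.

δ = min(6, √6·ε)

Fix ε > 0. We want δ > 0 such that 0 < |x − 6| < δ implies |√x − √6| < ε.
Multiplying by the conjugate, |√x − √6| = |x − 6|/(√x + √6).
Restrict δ ≤ 6 so that |x − 6| < 6 forces x > 0, and then √x + √6 > √6.
Hence |√x − √6| < |x − 6|/√6, which is < ε once |x − 6| < √6·ε.
Take δ = min(6, √6·ε). If 0 < |x − 6| < δ then x > 0 and |√x − √6| < |x − 6|/√6 < ε.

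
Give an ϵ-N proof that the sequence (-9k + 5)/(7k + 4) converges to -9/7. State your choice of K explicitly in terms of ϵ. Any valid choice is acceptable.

K = (71/49)/ϵ

Let ϵ > 0. For k ≥ 1, |(-9k + 5)/(7k + 4) + 9/7| = |71|/(7(7k + 4)) = 71/(7(7k + 4)).
Since 7k + 4 ≥ 7k for k ≥ 1, this is ≤ 71/(7·7k) = (71/49)/k.
So |(-9k + 5)/(7k + 4) + 9/7| < ϵ whenever k > (71/49)/ϵ.
Take K = (71/49)/ϵ. If k > K then |(-9k + 5)/(7k + 4) + 9/7| ≤ (71/49)/k < ϵ.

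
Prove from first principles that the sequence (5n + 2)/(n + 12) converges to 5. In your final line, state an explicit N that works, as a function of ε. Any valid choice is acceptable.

Suppose ε > 0. For n ≥ 1, |(5n + 2)/(n + 12) − 5| = |-58|/((n + 12)) = 58/((n + 12)).
Since n + 12 ≥ n for n ≥ 1, this is ≤ 58/(n) = 58/n.
So |(5n + 2)/(n + 12) − 5| < ε whenever n > 58/ε.
Take N = 58/ε. If n > N then |(5n + 2)/(n + 12) − 5| ≤ 58/n < ε.

N = 58/ε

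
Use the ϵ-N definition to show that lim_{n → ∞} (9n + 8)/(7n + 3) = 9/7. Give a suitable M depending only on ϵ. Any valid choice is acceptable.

M = (29/49)/ϵ

Let ϵ > 0. For n ≥ 1, |(9n + 8)/(7n + 3) − (9/7)| = |29|/(7(7n + 3)) = 29/(7(7n + 3)).
Since 7n + 3 ≥ 7n for n ≥ 1, this is ≤ 29/(7·7n) = (29/49)/n.
So |(9n + 8)/(7n + 3) − (9/7)| < ϵ whenever n > (29/49)/ϵ.
Take M = (29/49)/ϵ. If n > M then |(9n + 8)/(7n + 3) − (9/7)| ≤ (29/49)/n < ϵ.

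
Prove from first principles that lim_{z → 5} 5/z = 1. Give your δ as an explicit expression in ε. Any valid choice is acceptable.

Suppose ε > 0. We seek δ > 0 such that 0 < |z − 5| < δ implies |5/z − 1| < ε.
|5/z − 1| = 5·|5 − z|/(5·|z|) = 5|z − 5|/(5|z|).
Restrict δ ≤ 5/2. Then |z − 5| < 5/2 gives |z| > 5/2, so 5|z| > 25/2.
Then |5/z − 1| < 5|z − 5|/(25/2), which is < ε when |z − 5| < (5/2)ε.
Take δ = min(5/2, (5/2)ε). Then 0 < |z − 5| < δ gives both |z − 5| < 5/2 and |z − 5| < (5/2)ε, so |5/z − 1| < ε.

δ = min(5/2, (5/2)ε)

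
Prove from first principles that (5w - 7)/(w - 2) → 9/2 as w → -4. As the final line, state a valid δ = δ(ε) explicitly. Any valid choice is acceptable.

δ = min(3, 6ε)

Let ε > 0 be given. We want δ > 0 with 0 < |w + 4| < δ ⇒ |(5w - 7)/(w - 2) − (9/2)| < ε.
Combining over a common denominator, (5w - 7)/(w - 2) − (9/2) = [(5w - 7)·(-6) − (-27)·(w - 2)] / [(-6)·(w - 2)] = -3(w + 4) / ((-6)(w - 2)).
So |(5w - 7)/(w - 2) − (9/2)| = 3|w + 4| / (6·|w − 2|).
Require δ ≤ 3, so |w − 2| ≥ |-6| − |w + 4| > 6 − 3 = 3.
Hence |(5w - 7)/(w - 2) − (9/2)| < 3|w + 4|/(6·3) = (1/6)|w + 4|, which is < ε once |w + 4| < 6ε.
Take δ = min(3, 6ε). Then 0 < |w + 4| < δ forces both bounds, so |(5w - 7)/(w - 2) − (9/2)| < ε.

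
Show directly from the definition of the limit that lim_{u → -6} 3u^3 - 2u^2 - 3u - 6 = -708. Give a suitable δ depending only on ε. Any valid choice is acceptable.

δ = min(1, ε/404)

Let ε > 0. We want δ > 0 such that 0 < |u + 6| < δ implies |(3u^3 - 2u^2 - 3u - 6) + 708| < ε.
(3u^3 - 2u^2 - 3u - 6) + 708 = 3u^3 - 2u^2 - 3u + 702 = (u + 6)(3u^2 - 20u + 117).
So |(3u^3 - 2u^2 - 3u - 6) + 708| = |u + 6|·|3u^2 - 20u + 117|.
Assume first that |u + 6| < 1, so |u| < 7. Then |3u^2 - 20u + 117| ≤ 3·7^2 + 20·7 + 117 = 404.
Hence |(3u^3 - 2u^2 - 3u - 6) + 708| ≤ 404|u + 6| < ε provided |u + 6| < ε/404.
Choosing δ = min(1, ε/404) ensures both conditions, hence |(3u^3 - 2u^2 - 3u - 6) + 708| < ε.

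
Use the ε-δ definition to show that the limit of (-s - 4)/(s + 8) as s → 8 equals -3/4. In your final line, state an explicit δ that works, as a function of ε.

δ = min(8, 32ε)

Let ε > 0. We want δ > 0 with 0 < |s − 8| < δ ⇒ |(-s - 4)/(s + 8) + 3/4| < ε.
Combining over a common denominator, (-s - 4)/(s + 8) + 3/4 = [(-s - 4)·16 − (-12)·(s + 8)] / [16·(s + 8)] = -4(s − 8) / (16(s + 8)).
So |(-s - 4)/(s + 8) + 3/4| = 4|s − 8| / (16·|s + 8|).
Require δ ≤ 8, so |s + 8| ≥ |16| − |s − 8| > 16 − 8 = 8.
Hence |(-s - 4)/(s + 8) + 3/4| < 4|s − 8|/(16·8) = (1/32)|s − 8|, which is < ε once |s − 8| < 32ε.
Take δ = min(8, 32ε). Then 0 < |s − 8| < δ forces both bounds, so |(-s - 4)/(s + 8) + 3/4| < ε.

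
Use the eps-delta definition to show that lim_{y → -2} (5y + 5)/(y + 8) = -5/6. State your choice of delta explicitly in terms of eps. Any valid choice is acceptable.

delta = min(3, (18/35)eps)

Let eps > 0 be given. We want delta > 0 with 0 < |y + 2| < delta ⇒ |(5y + 5)/(y + 8) + 5/6| < eps.
Combining over a common denominator, (5y + 5)/(y + 8) + 5/6 = [(5y + 5)·6 − (-5)·(y + 8)] / [6·(y + 8)] = 35(y + 2) / (6(y + 8)).
So |(5y + 5)/(y + 8) + 5/6| = 35|y + 2| / (6·|y + 8|).
Restrict delta ≤ 3. Then |y + 2| < 3 gives |y + 8| = |(y + 2) + 6| ≥ 6 − 3 = 3.
Hence |(5y + 5)/(y + 8) + 5/6| < 35|y + 2|/(6·3) = (35/18)|y + 2|, which is < eps once |y + 2| < (18/35)eps.
Take delta = min(3, (18/35)eps). Then 0 < |y + 2| < delta forces both bounds, so |(5y + 5)/(y + 8) + 5/6| < eps.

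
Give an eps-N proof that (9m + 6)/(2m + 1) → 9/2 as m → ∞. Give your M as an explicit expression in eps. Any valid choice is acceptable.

M = (3/4)/eps

Fix eps > 0. For m ≥ 1, |(9m + 6)/(2m + 1) − (9/2)| = |3|/(2(2m + 1)) = 3/(2(2m + 1)).
Since 2m + 1 ≥ 2m for m ≥ 1, this is ≤ 3/(2·2m) = (3/4)/m.
So |(9m + 6)/(2m + 1) − (9/2)| < eps whenever m > (3/4)/eps.
Take M = (3/4)/eps. If m > M then |(9m + 6)/(2m + 1) − (9/2)| ≤ (3/4)/m < eps.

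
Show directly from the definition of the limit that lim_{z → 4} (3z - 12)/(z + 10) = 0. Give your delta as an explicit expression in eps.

Fix eps > 0. We want delta > 0 with 0 < |z − 4| < delta ⇒ |(3z - 12)/(z + 10) − 0| < eps.
Combining over a common denominator, (3z - 12)/(z + 10) − 0 = [(3z - 12)·14 − 0·(z + 10)] / [14·(z + 10)] = 42(z − 4) / (14(z + 10)).
So |(3z - 12)/(z + 10) − 0| = 42|z − 4| / (14·|z + 10|).
Restrict delta ≤ 7. Then |z − 4| < 7 gives |z + 10| = |(z − 4) + 14| ≥ 14 − 7 = 7.
Hence |(3z - 12)/(z + 10) − 0| < 42|z − 4|/(14·7) = (3/7)|z − 4|, which is < eps once |z − 4| < (7/3)eps.
Take delta = min(7, (7/3)eps). Then 0 < |z − 4| < delta forces both bounds, so |(3z - 12)/(z + 10) − 0| < eps.

delta = min(7, (7/3)eps)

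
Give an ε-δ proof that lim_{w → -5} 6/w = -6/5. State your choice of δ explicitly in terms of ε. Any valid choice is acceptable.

Fix ε > 0. We seek δ > 0 such that 0 < |w + 5| < δ implies |6/w + 6/5| < ε.
|6/w + 6/5| = 6·|-5 − w|/(5·|w|) = 6|w + 5|/(5|w|).
Require δ ≤ 5/2 so that |w| > 5 − 5/2 = 5/2, hence 5|w| > 25/2.
Then |6/w + 6/5| < 6|w + 5|/(25/2), which is < ε when |w + 5| < (25/12)ε.
Take δ = min(5/2, (25/12)ε). Then 0 < |w + 5| < δ gives both |w + 5| < 5/2 and |w + 5| < (25/12)ε, so |6/w + 6/5| < ε.

δ = min(5/2, (25/12)ε)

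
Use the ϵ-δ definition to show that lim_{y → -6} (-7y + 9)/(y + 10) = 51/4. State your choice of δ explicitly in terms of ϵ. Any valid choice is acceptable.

δ = min(2, (8/79)ϵ)

Let ϵ > 0 be given. We want δ > 0 with 0 < |y + 6| < δ ⇒ |(-7y + 9)/(y + 10) − (51/4)| < ϵ.
Combining over a common denominator, (-7y + 9)/(y + 10) − (51/4) = [(-7y + 9)·4 − 51·(y + 10)] / [4·(y + 10)] = -79(y + 6) / (4(y + 10)).
So |(-7y + 9)/(y + 10) − (51/4)| = 79|y + 6| / (4·|y + 10|).
Restrict δ ≤ 2. Then |y + 6| < 2 gives |y + 10| = |(y + 6) + 4| ≥ 4 − 2 = 2.
Hence |(-7y + 9)/(y + 10) − (51/4)| < 79|y + 6|/(4·2) = (79/8)|y + 6|, which is < ϵ once |y + 6| < (8/79)ϵ.
Take δ = min(2, (8/79)ϵ). Then 0 < |y + 6| < δ forces both bounds, so |(-7y + 9)/(y + 10) − (51/4)| < ϵ.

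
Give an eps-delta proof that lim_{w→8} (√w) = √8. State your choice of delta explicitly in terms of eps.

delta = min(8, √8·eps)

Let eps > 0. We want delta > 0 such that 0 < |w − 8| < delta implies |√w − √8| < eps.
Rationalise: √w − √8 = (w − 8)/(√w + √8), so |√w − √8| = |w − 8|/(√w + √8).
Restrict delta ≤ 8 so that |w − 8| < 8 forces w > 0, and then √w + √8 > √8.
Hence |√w − √8| < |w − 8|/√8, which is < eps once |w − 8| < √8·eps.
Take delta = min(8, √8·eps). If 0 < |w − 8| < delta then w > 0 and |√w − √8| < |w − 8|/√8 < eps.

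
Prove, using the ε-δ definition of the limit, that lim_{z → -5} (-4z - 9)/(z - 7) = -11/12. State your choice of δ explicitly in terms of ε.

Let ε > 0. We want δ > 0 with 0 < |z + 5| < δ ⇒ |(-4z - 9)/(z - 7) + 11/12| < ε.
Combining over a common denominator, (-4z - 9)/(z - 7) + 11/12 = [(-4z - 9)·(-12) − 11·(z - 7)] / [(-12)·(z - 7)] = 37(z + 5) / ((-12)(z - 7)).
So |(-4z - 9)/(z - 7) + 11/12| = 37|z + 5| / (12·|z − 7|).
Restrict δ ≤ 6. Then |z + 5| < 6 gives |z − 7| = |(z + 5) + (-12)| ≥ 12 − 6 = 6.
Hence |(-4z - 9)/(z - 7) + 11/12| < 37|z + 5|/(12·6) = (37/72)|z + 5|, which is < ε once |z + 5| < (72/37)ε.
Take δ = min(6, (72/37)ε). Then 0 < |z + 5| < δ forces both bounds, so |(-4z - 9)/(z - 7) + 11/12| < ε.

δ = min(6, (72/37)ε)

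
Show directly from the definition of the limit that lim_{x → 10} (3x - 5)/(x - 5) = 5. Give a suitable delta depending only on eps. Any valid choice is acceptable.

Let eps > 0. We want delta > 0 with 0 < |x − 10| < delta ⇒ |(3x - 5)/(x - 5) − 5| < eps.
Combining over a common denominator, (3x - 5)/(x - 5) − 5 = [(3x - 5)·5 − 25·(x - 5)] / [5·(x - 5)] = -10(x − 10) / (5(x - 5)).
So |(3x - 5)/(x - 5) − 5| = 10|x − 10| / (5·|x − 5|).
Require delta ≤ 5/2, so |x − 5| ≥ |5| − |x − 10| > 5 − 5/2 = 5/2.
Hence |(3x - 5)/(x - 5) − 5| < 10|x − 10|/(5·(5/2)) = (4/5)|x − 10|, which is < eps once |x − 10| < (5/4)eps.
Take delta = min(5/2, (5/4)eps). Then 0 < |x − 10| < delta forces both bounds, so |(3x - 5)/(x - 5) − 5| < eps.

delta = min(5/2, (5/4)eps)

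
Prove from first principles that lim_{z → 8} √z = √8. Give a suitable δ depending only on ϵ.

δ = min(8, √8·ϵ)

Let ϵ > 0 be given. We want δ > 0 such that 0 < |z − 8| < δ implies |√z − √8| < ϵ.
Multiplying by the conjugate, |√z − √8| = |z − 8|/(√z + √8).
Restrict δ ≤ 8 so that |z − 8| < 8 forces z > 0, and then √z + √8 > √8.
Hence |√z − √8| < |z − 8|/√8, which is < ϵ once |z − 8| < √8·ϵ.
Take δ = min(8, √8·ϵ). If 0 < |z − 8| < δ then z > 0 and |√z − √8| < |z − 8|/√8 < ϵ.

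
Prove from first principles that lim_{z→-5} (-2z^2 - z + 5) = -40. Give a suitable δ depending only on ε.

δ = min(1, ε/21)

Let ε > 0 be given. We want δ > 0 such that 0 < |z + 5| < δ implies |(-2z^2 - z + 5) + 40| < ε.
(-2z^2 - z + 5) + 40 = -2z^2 - z + 45 = (z + 5)(-2z + 9).
So |(-2z^2 - z + 5) + 40| = |z + 5|·|-2z + 9|.
Require δ ≤ 1. Then |z + 5| < 1 gives |z| < 6, and by the triangle inequality |-2z + 9| ≤ 2·6 + 9 = 21.
Hence |(-2z^2 - z + 5) + 40| ≤ 21|z + 5| < ε provided |z + 5| < ε/21.
Take δ = min(1, ε/21). Then 0 < |z + 5| < δ gives both |z + 5| < 1 and |z + 5| < ε/21, so |(-2z^2 - z + 5) + 40| < ε.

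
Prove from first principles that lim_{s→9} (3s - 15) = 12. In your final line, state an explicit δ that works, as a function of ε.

δ = ε/3

Fix ε > 0. We need δ > 0 so that 0 < |s − 9| < δ implies |(3s - 15) − 12| < ε.
Since (3s - 15) − 12 = 3(s − 9), we have |(3s - 15) − 12| = 3|s − 9|.
Thus it suffices that |s − 9| < ε/3.
Take δ = ε/3. If 0 < |s − 9| < δ then |(3s - 15) − 12| = 3|s − 9| < 3·(ε/3) = ε.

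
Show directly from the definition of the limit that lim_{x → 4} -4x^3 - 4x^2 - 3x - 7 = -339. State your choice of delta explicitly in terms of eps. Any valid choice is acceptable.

delta = min(1, eps/283)

Let eps > 0 be given. We want delta > 0 such that 0 < |x − 4| < delta implies |(-4x^3 - 4x^2 - 3x - 7) + 339| < eps.
(-4x^3 - 4x^2 - 3x - 7) + 339 = -4x^3 - 4x^2 - 3x + 332 = (x − 4)(-4x^2 - 20x - 83).
So |(-4x^3 - 4x^2 - 3x - 7) + 339| = |x − 4|·|-4x^2 - 20x - 83|.
Require delta ≤ 1. Then |x − 4| < 1 gives |x| < 5, and by the triangle inequality |-4x^2 - 20x - 83| ≤ 4·5^2 + 20·5 + 83 = 283.
Hence |(-4x^3 - 4x^2 - 3x - 7) + 339| ≤ 283|x − 4| < eps provided |x − 4| < eps/283.
Choosing delta = min(1, eps/283) ensures both conditions, hence |(-4x^3 - 4x^2 - 3x - 7) + 339| < eps.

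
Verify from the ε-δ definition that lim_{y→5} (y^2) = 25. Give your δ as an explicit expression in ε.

δ = min(1, ε/11)

Suppose ε > 0. We seek δ > 0 with 0 < |y − 5| < δ ⇒ |y^2 − 25| < ε.
Factor: y^2 − 25 = (y − 5)(y + 5), so |y^2 − 25| = |y − 5|·|y + 5|.
Impose δ ≤ 1 so that |y| < 6; then |y + 5| ≤ 11.
Hence |y^2 − 25| ≤ 11|y − 5|, which is < ε once |y − 5| < ε/11.
Take δ = min(1, ε/11). If 0 < |y − 5| < δ then both bounds hold and |y^2 − 25| ≤ 11|y − 5| < 11·(ε/11) = ε.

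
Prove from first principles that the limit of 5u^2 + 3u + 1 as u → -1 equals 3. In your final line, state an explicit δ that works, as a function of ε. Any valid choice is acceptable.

δ = min(1, ε/12)

Fix ε > 0. We want δ > 0 such that 0 < |u + 1| < δ implies |(5u^2 + 3u + 1) − 3| < ε.
(5u^2 + 3u + 1) − 3 = 5u^2 + 3u - 2 = (u + 1)(5u - 2).
So |(5u^2 + 3u + 1) − 3| = |u + 1|·|5u - 2|.
Assume first that |u + 1| < 1, so |u| < 2. Then |5u - 2| ≤ 5·2 + 2 = 12.
Hence |(5u^2 + 3u + 1) − 3| ≤ 12|u + 1| < ε provided |u + 1| < ε/12.
Take δ = min(1, ε/12). Then 0 < |u + 1| < δ gives both |u + 1| < 1 and |u + 1| < ε/12, so |(5u^2 + 3u + 1) − 3| < ε.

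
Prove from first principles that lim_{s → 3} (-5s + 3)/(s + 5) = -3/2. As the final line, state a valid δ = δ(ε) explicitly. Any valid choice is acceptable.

δ = min(4, (8/7)ε)

Let ε > 0. We want δ > 0 with 0 < |s − 3| < δ ⇒ |(-5s + 3)/(s + 5) + 3/2| < ε.
Combining over a common denominator, (-5s + 3)/(s + 5) + 3/2 = [(-5s + 3)·8 − (-12)·(s + 5)] / [8·(s + 5)] = -28(s − 3) / (8(s + 5)).
So |(-5s + 3)/(s + 5) + 3/2| = 28|s − 3| / (8·|s + 5|).
Restrict δ ≤ 4. Then |s − 3| < 4 gives |s + 5| = |(s − 3) + 8| ≥ 8 − 4 = 4.
Hence |(-5s + 3)/(s + 5) + 3/2| < 28|s − 3|/(8·4) = (7/8)|s − 3|, which is < ε once |s − 3| < (8/7)ε.
Take δ = min(4, (8/7)ε). Then 0 < |s − 3| < δ forces both bounds, so |(-5s + 3)/(s + 5) + 3/2| < ε.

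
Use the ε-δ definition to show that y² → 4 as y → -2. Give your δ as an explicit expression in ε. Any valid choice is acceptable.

δ = min(1, ε/5)

Let ε > 0 be given. We seek δ > 0 with 0 < |y + 2| < δ ⇒ |y² − 4| < ε.
Factor: y² − 4 = (y + 2)(y - 2), so |y² − 4| = |y + 2|·|y - 2|.
Impose δ ≤ 1 so that |y| < 3; then |y - 2| ≤ 5.
Hence |y² − 4| ≤ 5|y + 2|, which is < ε once |y + 2| < ε/5.
Take δ = min(1, ε/5). If 0 < |y + 2| < δ then both bounds hold and |y² − 4| ≤ 5|y + 2| < 5·(ε/5) = ε.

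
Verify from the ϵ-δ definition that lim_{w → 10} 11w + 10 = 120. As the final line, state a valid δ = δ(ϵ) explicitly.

δ = ϵ/11

Let ϵ > 0. We need δ > 0 so that 0 < |w − 10| < δ implies |(11w + 10) − 120| < ϵ.
Since (11w + 10) − 120 = 11(w − 10), we have |(11w + 10) − 120| = 11|w − 10|.
Thus it suffices that |w − 10| < ϵ/11.
Choosing δ = ϵ/11 gives |(11w + 10) − 120| = 11|w − 10| < ϵ whenever |w − 10| < δ.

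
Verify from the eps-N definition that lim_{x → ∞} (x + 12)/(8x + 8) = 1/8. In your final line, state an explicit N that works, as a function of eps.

Suppose eps > 0. We seek N > 0 such that x > N implies |(x + 12)/(8x + 8) − (1/8)| < eps.
(x + 12)/(8x + 8) − (1/8) = (8(x + 12) − (8x + 8)) / (8(8x + 8)) = 88/(8(8x + 8)).
For x > 0 we have 8x + 8 > 8x, so |(x + 12)/(8x + 8) − (1/8)| = 88/(8(8x + 8)) < 88/(8·8x) = (11/8)/x.
Thus |(x + 12)/(8x + 8) − (1/8)| < eps whenever x > (11/8)/eps.
Take N = (11/8)/eps. If x > N then |(x + 12)/(8x + 8) − (1/8)| < (11/8)/x < eps.

N = (11/8)/eps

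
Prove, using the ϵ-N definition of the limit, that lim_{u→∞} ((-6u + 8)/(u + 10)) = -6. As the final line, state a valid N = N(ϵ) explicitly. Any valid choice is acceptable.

N = 68/ϵ

Let ϵ > 0 be given. We seek N > 0 such that u > N implies |(-6u + 8)/(u + 10) + 6| < ϵ.
(-6u + 8)/(u + 10) + 6 = ((-6u + 8) − (-6)(u + 10)) / ((u + 10)) = 68/((u + 10)).
For u > 0 we have u + 10 > u, so |(-6u + 8)/(u + 10) + 6| = 68/((u + 10)) < 68/(u) = 68/u.
Thus |(-6u + 8)/(u + 10) + 6| < ϵ whenever u > 68/ϵ.
Take N = 68/ϵ. If u > N then |(-6u + 8)/(u + 10) + 6| < 68/u < ϵ.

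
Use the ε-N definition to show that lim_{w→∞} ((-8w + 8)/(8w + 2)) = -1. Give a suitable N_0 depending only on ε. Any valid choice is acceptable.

Fix ε > 0. We seek N_0 > 0 such that w > N_0 implies |(-8w + 8)/(8w + 2) + 1| < ε.
(-8w + 8)/(8w + 2) + 1 = (8(-8w + 8) − (-8)(8w + 2)) / (8(8w + 2)) = 80/(8(8w + 2)).
For w > 0 we have 8w + 2 > 8w, so |(-8w + 8)/(8w + 2) + 1| = 80/(8(8w + 2)) < 80/(8·8w) = (5/4)/w.
Thus |(-8w + 8)/(8w + 2) + 1| < ε whenever w > (5/4)/ε.
Take N_0 = (5/4)/ε. If w > N_0 then |(-8w + 8)/(8w + 2) + 1| < (5/4)/w < ε.

N_0 = (5/4)/ε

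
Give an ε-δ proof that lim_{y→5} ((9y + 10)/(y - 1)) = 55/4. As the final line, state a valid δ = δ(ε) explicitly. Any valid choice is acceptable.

δ = min(2, (8/19)ε)

Fix ε > 0. We want δ > 0 with 0 < |y − 5| < δ ⇒ |(9y + 10)/(y - 1) − (55/4)| < ε.
Combining over a common denominator, (9y + 10)/(y - 1) − (55/4) = [(9y + 10)·4 − 55·(y - 1)] / [4·(y - 1)] = -19(y − 5) / (4(y - 1)).
So |(9y + 10)/(y - 1) − (55/4)| = 19|y − 5| / (4·|y − 1|).
Restrict δ ≤ 2. Then |y − 5| < 2 gives |y − 1| = |(y − 5) + 4| ≥ 4 − 2 = 2.
Hence |(9y + 10)/(y - 1) − (55/4)| < 19|y − 5|/(4·2) = (19/8)|y − 5|, which is < ε once |y − 5| < (8/19)ε.
Take δ = min(2, (8/19)ε). Then 0 < |y − 5| < δ forces both bounds, so |(9y + 10)/(y - 1) − (55/4)| < ε.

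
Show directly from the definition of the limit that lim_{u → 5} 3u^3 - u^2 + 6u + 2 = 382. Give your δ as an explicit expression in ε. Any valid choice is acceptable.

δ = min(2, ε/321)

Let ε > 0 be given. We want δ > 0 such that 0 < |u − 5| < δ implies |(3u^3 - u^2 + 6u + 2) − 382| < ε.
(3u^3 - u^2 + 6u + 2) − 382 = 3u^3 - u^2 + 6u - 380 = (u − 5)(3u^2 + 14u + 76).
So |(3u^3 - u^2 + 6u + 2) − 382| = |u − 5|·|3u^2 + 14u + 76|.
Assume first that |u − 5| < 2, so |u| < 7. Then |3u^2 + 14u + 76| ≤ 3·7^2 + 14·7 + 76 = 321.
Hence |(3u^3 - u^2 + 6u + 2) − 382| ≤ 321|u − 5| < ε provided |u − 5| < ε/321.
Take δ = min(2, ε/321). Then 0 < |u − 5| < δ gives both |u − 5| < 2 and |u − 5| < ε/321, so |(3u^3 - u^2 + 6u + 2) − 382| < ε.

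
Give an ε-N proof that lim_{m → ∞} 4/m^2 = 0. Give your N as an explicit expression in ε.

N = (4/ε)^{1/2}

Suppose ε > 0. For m ≥ 1, |4/m^2 − 0| = 4/m^2.
4/m^2 < ε ⇔ m^2 > 4/ε ⇔ m > (4/ε)^{1/2}.
Take N = (4/ε)^{1/2}. Then m > N implies 4/m^2 < ε.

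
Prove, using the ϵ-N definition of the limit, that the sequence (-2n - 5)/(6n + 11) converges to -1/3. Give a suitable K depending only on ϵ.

K = (2/9)/ϵ

Let ϵ > 0 be given. For n ≥ 1, |(-2n - 5)/(6n + 11) + 1/3| = |-8|/(6(6n + 11)) = 8/(6(6n + 11)).
Since 6n + 11 ≥ 6n for n ≥ 1, this is ≤ 8/(6·6n) = (2/9)/n.
So |(-2n - 5)/(6n + 11) + 1/3| < ϵ whenever n > (2/9)/ϵ.
Take K = (2/9)/ϵ. If n > K then |(-2n - 5)/(6n + 11) + 1/3| ≤ (2/9)/n < ϵ.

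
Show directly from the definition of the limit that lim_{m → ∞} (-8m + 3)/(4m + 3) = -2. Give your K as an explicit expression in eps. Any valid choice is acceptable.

Let eps > 0 be given. For m ≥ 1, |(-8m + 3)/(4m + 3) + 2| = |36|/(4(4m + 3)) = 36/(4(4m + 3)).
Since 4m + 3 ≥ 4m for m ≥ 1, this is ≤ 36/(4·4m) = (9/4)/m.
So |(-8m + 3)/(4m + 3) + 2| < eps whenever m > (9/4)/eps.
Take K = (9/4)/eps. If m > K then |(-8m + 3)/(4m + 3) + 2| ≤ (9/4)/m < eps.

K = (9/4)/eps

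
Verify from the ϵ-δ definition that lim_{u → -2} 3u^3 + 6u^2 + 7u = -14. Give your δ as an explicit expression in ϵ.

Fix ϵ > 0. We want δ > 0 such that 0 < |u + 2| < δ implies |(3u^3 + 6u^2 + 7u) + 14| < ϵ.
(3u^3 + 6u^2 + 7u) + 14 = 3u^3 + 6u^2 + 7u + 14 = (u + 2)(3u^2 + 7).
So |(3u^3 + 6u^2 + 7u) + 14| = |u + 2|·|3u^2 + 7|.
Assume first that |u + 2| < 1, so |u| < 3. Then |3u^2 + 7| ≤ 3·3^2 + 7 = 34.
Hence |(3u^3 + 6u^2 + 7u) + 14| ≤ 34|u + 2| < ϵ provided |u + 2| < ϵ/34.
Choosing δ = min(1, ϵ/34) ensures both conditions, hence |(3u^3 + 6u^2 + 7u) + 14| < ϵ.

δ = min(1, ϵ/34)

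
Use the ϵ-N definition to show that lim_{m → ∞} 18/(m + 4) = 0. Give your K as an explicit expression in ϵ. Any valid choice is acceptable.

Let ϵ > 0. For m ≥ 1, |18/(m + 4) − 0| = 18/(m + 4) ≤ 18/m.
We need 18/m < ϵ, i.e. m > 18/ϵ.
Take K = 18/ϵ. If m > K then |18/(m + 4)| ≤ 18/m < ϵ.

K = 18/ϵ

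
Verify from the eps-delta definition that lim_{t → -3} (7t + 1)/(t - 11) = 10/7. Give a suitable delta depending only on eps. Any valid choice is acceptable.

Let eps > 0. We want delta > 0 with 0 < |t + 3| < delta ⇒ |(7t + 1)/(t - 11) − (10/7)| < eps.
Combining over a common denominator, (7t + 1)/(t - 11) − (10/7) = [(7t + 1)·(-14) − (-20)·(t - 11)] / [(-14)·(t - 11)] = -78(t + 3) / ((-14)(t - 11)).
So |(7t + 1)/(t - 11) − (10/7)| = 78|t + 3| / (14·|t − 11|).
Restrict delta ≤ 7. Then |t + 3| < 7 gives |t − 11| = |(t + 3) + (-14)| ≥ 14 − 7 = 7.
Hence |(7t + 1)/(t - 11) − (10/7)| < 78|t + 3|/(14·7) = (39/49)|t + 3|, which is < eps once |t + 3| < (49/39)eps.
Take delta = min(7, (49/39)eps). Then 0 < |t + 3| < delta forces both bounds, so |(7t + 1)/(t - 11) − (10/7)| < eps.

delta = min(7, (49/39)eps)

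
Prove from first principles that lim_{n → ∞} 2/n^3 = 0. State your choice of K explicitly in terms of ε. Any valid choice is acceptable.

K = (2/ε)^{1/3}

Let ε > 0 be given. For n ≥ 1, |2/n^3 − 0| = 2/n^3.
2/n^3 < ε ⇔ n^3 > 2/ε ⇔ n > (2/ε)^{1/3}.
Take K = (2/ε)^{1/3}. Then n > K implies 2/n^3 < ε.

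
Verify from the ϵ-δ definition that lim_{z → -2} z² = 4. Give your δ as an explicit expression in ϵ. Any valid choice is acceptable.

Fix ϵ > 0. We seek δ > 0 with 0 < |z + 2| < δ ⇒ |z² − 4| < ϵ.
Factor: z² − 4 = (z + 2)(z - 2), so |z² − 4| = |z + 2|·|z - 2|.
Impose δ ≤ 1 so that |z| < 3; then |z - 2| ≤ 5.
Hence |z² − 4| ≤ 5|z + 2|, which is < ϵ once |z + 2| < ϵ/5.
Take δ = min(1, ϵ/5). If 0 < |z + 2| < δ then both bounds hold and |z² − 4| ≤ 5|z + 2| < 5·(ϵ/5) = ϵ.

δ = min(1, ϵ/5)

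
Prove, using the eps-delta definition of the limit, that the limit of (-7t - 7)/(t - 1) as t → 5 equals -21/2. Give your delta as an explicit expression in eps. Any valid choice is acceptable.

Fix eps > 0. We want delta > 0 with 0 < |t − 5| < delta ⇒ |(-7t - 7)/(t - 1) + 21/2| < eps.
Combining over a common denominator, (-7t - 7)/(t - 1) + 21/2 = [(-7t - 7)·4 − (-42)·(t - 1)] / [4·(t - 1)] = 14(t − 5) / (4(t - 1)).
So |(-7t - 7)/(t - 1) + 21/2| = 14|t − 5| / (4·|t − 1|).
Require delta ≤ 2, so |t − 1| ≥ |4| − |t − 5| > 4 − 2 = 2.
Hence |(-7t - 7)/(t - 1) + 21/2| < 14|t − 5|/(4·2) = (7/4)|t − 5|, which is < eps once |t − 5| < (4/7)eps.
Take delta = min(2, (4/7)eps). Then 0 < |t − 5| < delta forces both bounds, so |(-7t - 7)/(t - 1) + 21/2| < eps.

delta = min(2, (4/7)eps)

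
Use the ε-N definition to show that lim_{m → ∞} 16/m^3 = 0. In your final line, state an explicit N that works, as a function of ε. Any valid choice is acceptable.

Let ε > 0 be given. For m ≥ 1, |16/m^3 − 0| = 16/m^3.
16/m^3 < ε ⇔ m^3 > 16/ε ⇔ m > (16/ε)^{1/3}.
Take N = (16/ε)^{1/3}. Then m > N implies 16/m^3 < ε.

N = (16/ε)^{1/3}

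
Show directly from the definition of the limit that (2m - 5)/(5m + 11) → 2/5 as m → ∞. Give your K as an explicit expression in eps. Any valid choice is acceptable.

K = (47/25)/eps

Let eps > 0 be given. For m ≥ 1, |(2m - 5)/(5m + 11) − (2/5)| = |-47|/(5(5m + 11)) = 47/(5(5m + 11)).
Since 5m + 11 ≥ 5m for m ≥ 1, this is ≤ 47/(5·5m) = (47/25)/m.
So |(2m - 5)/(5m + 11) − (2/5)| < eps whenever m > (47/25)/eps.
Take K = (47/25)/eps. If m > K then |(2m - 5)/(5m + 11) − (2/5)| ≤ (47/25)/m < eps.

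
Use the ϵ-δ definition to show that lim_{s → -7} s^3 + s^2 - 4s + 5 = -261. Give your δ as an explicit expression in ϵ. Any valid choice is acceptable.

δ = min(2, ϵ/173)

Let ϵ > 0. We want δ > 0 such that 0 < |s + 7| < δ implies |(s^3 + s^2 - 4s + 5) + 261| < ϵ.
(s^3 + s^2 - 4s + 5) + 261 = s^3 + s^2 - 4s + 266 = (s + 7)(s^2 - 6s + 38).
So |(s^3 + s^2 - 4s + 5) + 261| = |s + 7|·|s^2 - 6s + 38|.
Require δ ≤ 2. Then |s + 7| < 2 gives |s| < 9, and by the triangle inequality |s^2 - 6s + 38| ≤ 9^2 + 6·9 + 38 = 173.
Hence |(s^3 + s^2 - 4s + 5) + 261| ≤ 173|s + 7| < ϵ provided |s + 7| < ϵ/173.
Choosing δ = min(2, ϵ/173) ensures both conditions, hence |(s^3 + s^2 - 4s + 5) + 261| < ϵ.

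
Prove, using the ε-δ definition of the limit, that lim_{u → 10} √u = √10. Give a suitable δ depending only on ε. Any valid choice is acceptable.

δ = min(10, √10·ε)

Let ε > 0 be given. We want δ > 0 such that 0 < |u − 10| < δ implies |√u − √10| < ε.
Rationalise: √u − √10 = (u − 10)/(√u + √10), so |√u − √10| = |u − 10|/(√u + √10).
Restrict δ ≤ 10 so that |u − 10| < 10 forces u > 0, and then √u + √10 > √10.
Hence |√u − √10| < |u − 10|/√10, which is < ε once |u − 10| < √10·ε.
Take δ = min(10, √10·ε). If 0 < |u − 10| < δ then u > 0 and |√u − √10| < |u − 10|/√10 < ε.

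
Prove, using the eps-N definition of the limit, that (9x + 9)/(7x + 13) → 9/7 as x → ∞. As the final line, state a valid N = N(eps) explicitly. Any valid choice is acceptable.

N = (54/49)/eps

Let eps > 0 be given. We seek N > 0 such that x > N implies |(9x + 9)/(7x + 13) − (9/7)| < eps.
(9x + 9)/(7x + 13) − (9/7) = (7(9x + 9) − 9(7x + 13)) / (7(7x + 13)) = -54/(7(7x + 13)).
For x > 0 we have 7x + 13 > 7x, so |(9x + 9)/(7x + 13) − (9/7)| = 54/(7(7x + 13)) < 54/(7·7x) = (54/49)/x.
Thus |(9x + 9)/(7x + 13) − (9/7)| < eps whenever x > (54/49)/eps.
Take N = (54/49)/eps. If x > N then |(9x + 9)/(7x + 13) − (9/7)| < (54/49)/x < eps.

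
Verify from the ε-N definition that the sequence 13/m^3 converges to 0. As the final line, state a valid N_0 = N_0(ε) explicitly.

N_0 = (13/ε)^{1/3}

Let ε > 0. For m ≥ 1, |13/m^3 − 0| = 13/m^3.
13/m^3 < ε ⇔ m^3 > 13/ε ⇔ m > (13/ε)^{1/3}.
Take N_0 = (13/ε)^{1/3}. Then m > N_0 implies 13/m^3 < ε.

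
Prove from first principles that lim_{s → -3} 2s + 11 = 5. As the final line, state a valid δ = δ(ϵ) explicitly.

Let ϵ > 0 be given. We need δ > 0 so that 0 < |s + 3| < δ implies |(2s + 11) − 5| < ϵ.
|(2s + 11) − 5| = |2s + 6| = 2|s + 3|.
So 2|s + 3| < ϵ exactly when |s + 3| < ϵ/2.
Take δ = ϵ/2. If 0 < |s + 3| < δ then |(2s + 11) − 5| = 2|s + 3| < 2·(ϵ/2) = ϵ.

δ = ϵ/2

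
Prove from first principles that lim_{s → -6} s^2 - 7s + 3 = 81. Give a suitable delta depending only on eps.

Fix eps > 0. We want delta > 0 such that 0 < |s + 6| < delta implies |(s^2 - 7s + 3) − 81| < eps.
(s^2 - 7s + 3) − 81 = s^2 - 7s - 78 = (s + 6)(s - 13).
So |(s^2 - 7s + 3) − 81| = |s + 6|·|s - 13|.
Assume first that |s + 6| < 1, so |s| < 7. Then |s - 13| ≤ 7 + 13 = 20.
Hence |(s^2 - 7s + 3) − 81| ≤ 20|s + 6| < eps provided |s + 6| < eps/20.
Take delta = min(1, eps/20). Then 0 < |s + 6| < delta gives both |s + 6| < 1 and |s + 6| < eps/20, so |(s^2 - 7s + 3) − 81| < eps.

delta = min(1, eps/20)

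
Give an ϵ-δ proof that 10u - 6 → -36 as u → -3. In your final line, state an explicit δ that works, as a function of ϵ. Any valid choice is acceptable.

δ = ϵ/10

Fix ϵ > 0. We need δ > 0 so that 0 < |u + 3| < δ implies |(10u - 6) + 36| < ϵ.
Since (10u - 6) + 36 = 10(u + 3), we have |(10u - 6) + 36| = 10|u + 3|.
So 10|u + 3| < ϵ exactly when |u + 3| < ϵ/10.
Take δ = ϵ/10. If 0 < |u + 3| < δ then |(10u - 6) + 36| = 10|u + 3| < 10·(ϵ/10) = ϵ.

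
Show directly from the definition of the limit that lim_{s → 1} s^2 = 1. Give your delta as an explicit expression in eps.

Let eps > 0 be given. We seek delta > 0 with 0 < |s − 1| < delta ⇒ |s^2 − 1| < eps.
Factor: s^2 − 1 = (s − 1)(s + 1), so |s^2 − 1| = |s − 1|·|s + 1|.
Restrict delta ≤ 1. Then |s − 1| < 1 gives |s| < 2, so by the triangle inequality |s + 1| ≤ 2 + 1 = 3.
Hence |s^2 − 1| ≤ 3|s − 1|, which is < eps once |s − 1| < eps/3.
Take delta = min(1, eps/3). If 0 < |s − 1| < delta then both bounds hold and |s^2 − 1| ≤ 3|s − 1| < 3·(eps/3) = eps.

delta = min(1, eps/3)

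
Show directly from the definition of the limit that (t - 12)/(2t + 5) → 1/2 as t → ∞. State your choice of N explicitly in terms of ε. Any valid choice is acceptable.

N = (29/4)/ε

Suppose ε > 0. We seek N > 0 such that t > N implies |(t - 12)/(2t + 5) − (1/2)| < ε.
(t - 12)/(2t + 5) − (1/2) = (2(t - 12) − (2t + 5)) / (2(2t + 5)) = -29/(2(2t + 5)).
For t > 0 we have 2t + 5 > 2t, so |(t - 12)/(2t + 5) − (1/2)| = 29/(2(2t + 5)) < 29/(2·2t) = (29/4)/t.
Thus |(t - 12)/(2t + 5) − (1/2)| < ε whenever t > (29/4)/ε.
Take N = (29/4)/ε. If t > N then |(t - 12)/(2t + 5) − (1/2)| < (29/4)/t < ε.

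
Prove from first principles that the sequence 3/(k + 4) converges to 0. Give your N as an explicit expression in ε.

N = 3/ε

Suppose ε > 0. For k ≥ 1, |3/(k + 4) − 0| = 3/(k + 4) ≤ 3/k.
We need 3/k < ε, i.e. k > 3/ε.
Take N = 3/ε. If k > N then |3/(k + 4)| ≤ 3/k < ε.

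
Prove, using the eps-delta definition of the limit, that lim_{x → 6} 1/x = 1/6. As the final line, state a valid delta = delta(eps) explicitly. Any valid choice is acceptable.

delta = min(3, 18eps)

Fix eps > 0. We seek delta > 0 such that 0 < |x − 6| < delta implies |1/x − (1/6)| < eps.
|1/x − (1/6)| = |6 − x|/(6·|x|) = |x − 6|/(6|x|).
Require delta ≤ 3 so that |x| > 6 − 3 = 3, hence 6|x| > 18.
Then |1/x − (1/6)| < |x − 6|/18, which is < eps when |x − 6| < 18eps.
Take delta = min(3, 18eps). Then 0 < |x − 6| < delta gives both |x − 6| < 3 and |x − 6| < 18eps, so |1/x − (1/6)| < eps.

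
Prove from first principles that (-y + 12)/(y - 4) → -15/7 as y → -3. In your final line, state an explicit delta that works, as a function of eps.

Let eps > 0. We want delta > 0 with 0 < |y + 3| < delta ⇒ |(-y + 12)/(y - 4) + 15/7| < eps.
Combining over a common denominator, (-y + 12)/(y - 4) + 15/7 = [(-y + 12)·(-7) − 15·(y - 4)] / [(-7)·(y - 4)] = -8(y + 3) / ((-7)(y - 4)).
So |(-y + 12)/(y - 4) + 15/7| = 8|y + 3| / (7·|y − 4|).
Restrict delta ≤ 7/2. Then |y + 3| < 7/2 gives |y − 4| = |(y + 3) + (-7)| ≥ 7 − 7/2 = 7/2.
Hence |(-y + 12)/(y - 4) + 15/7| < 8|y + 3|/(7·(7/2)) = (16/49)|y + 3|, which is < eps once |y + 3| < (49/16)eps.
Take delta = min(7/2, (49/16)eps). Then 0 < |y + 3| < delta forces both bounds, so |(-y + 12)/(y - 4) + 15/7| < eps.

delta = min(7/2, (49/16)eps)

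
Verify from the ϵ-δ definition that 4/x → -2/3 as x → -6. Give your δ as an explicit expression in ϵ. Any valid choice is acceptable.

δ = min(3, (9/2)ϵ)

Fix ϵ > 0. We seek δ > 0 such that 0 < |x + 6| < δ implies |4/x + 2/3| < ϵ.
|4/x + 2/3| = 4·|-6 − x|/(6·|x|) = 4|x + 6|/(6|x|).
Require δ ≤ 3 so that |x| > 6 − 3 = 3, hence 6|x| > 18.
Then |4/x + 2/3| < 4|x + 6|/18, which is < ϵ when |x + 6| < (9/2)ϵ.
Take δ = min(3, (9/2)ϵ). Then 0 < |x + 6| < δ gives both |x + 6| < 3 and |x + 6| < (9/2)ϵ, so |4/x + 2/3| < ϵ.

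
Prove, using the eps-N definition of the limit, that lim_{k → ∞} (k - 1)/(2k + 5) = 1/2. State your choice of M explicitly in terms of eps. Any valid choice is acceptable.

Suppose eps > 0. For k ≥ 1, |(k - 1)/(2k + 5) − (1/2)| = |-7|/(2(2k + 5)) = 7/(2(2k + 5)).
Since 2k + 5 ≥ 2k for k ≥ 1, this is ≤ 7/(2·2k) = (7/4)/k.
So |(k - 1)/(2k + 5) − (1/2)| < eps whenever k > (7/4)/eps.
Take M = (7/4)/eps. If k > M then |(k - 1)/(2k + 5) − (1/2)| ≤ (7/4)/k < eps.

M = (7/4)/eps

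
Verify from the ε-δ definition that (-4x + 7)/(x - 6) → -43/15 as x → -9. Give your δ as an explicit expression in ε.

δ = min(15/2, (225/34)ε)

Suppose ε > 0. We want δ > 0 with 0 < |x + 9| < δ ⇒ |(-4x + 7)/(x - 6) + 43/15| < ε.
Combining over a common denominator, (-4x + 7)/(x - 6) + 43/15 = [(-4x + 7)·(-15) − 43·(x - 6)] / [(-15)·(x - 6)] = 17(x + 9) / ((-15)(x - 6)).
So |(-4x + 7)/(x - 6) + 43/15| = 17|x + 9| / (15·|x − 6|).
Restrict δ ≤ 15/2. Then |x + 9| < 15/2 gives |x − 6| = |(x + 9) + (-15)| ≥ 15 − 15/2 = 15/2.
Hence |(-4x + 7)/(x - 6) + 43/15| < 17|x + 9|/(15·(15/2)) = (34/225)|x + 9|, which is < ε once |x + 9| < (225/34)ε.
Take δ = min(15/2, (225/34)ε). Then 0 < |x + 9| < δ forces both bounds, so |(-4x + 7)/(x - 6) + 43/15| < ε.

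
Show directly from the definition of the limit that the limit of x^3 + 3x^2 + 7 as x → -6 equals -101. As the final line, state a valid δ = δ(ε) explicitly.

Fix ε > 0. We want δ > 0 such that 0 < |x + 6| < δ implies |(x^3 + 3x^2 + 7) + 101| < ε.
(x^3 + 3x^2 + 7) + 101 = x^3 + 3x^2 + 108 = (x + 6)(x^2 - 3x + 18).
So |(x^3 + 3x^2 + 7) + 101| = |x + 6|·|x^2 - 3x + 18|.
Assume first that |x + 6| < 2, so |x| < 8. Then |x^2 - 3x + 18| ≤ 8^2 + 3·8 + 18 = 106.
Hence |(x^3 + 3x^2 + 7) + 101| ≤ 106|x + 6| < ε provided |x + 6| < ε/106.
Take δ = min(2, ε/106). Then 0 < |x + 6| < δ gives both |x + 6| < 2 and |x + 6| < ε/106, so |(x^3 + 3x^2 + 7) + 101| < ε.

δ = min(2, ε/106)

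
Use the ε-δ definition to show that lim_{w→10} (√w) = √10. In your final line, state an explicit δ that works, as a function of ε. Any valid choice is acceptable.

Fix ε > 0. We want δ > 0 such that 0 < |w − 10| < δ implies |√w − √10| < ε.
Rationalise: √w − √10 = (w − 10)/(√w + √10), so |√w − √10| = |w − 10|/(√w + √10).
Restrict δ ≤ 10 so that |w − 10| < 10 forces w > 0, and then √w + √10 > √10.
Hence |√w − √10| < |w − 10|/√10, which is < ε once |w − 10| < √10·ε.
Take δ = min(10, √10·ε). If 0 < |w − 10| < δ then w > 0 and |√w − √10| < |w − 10|/√10 < ε.

δ = min(10, √10·ε)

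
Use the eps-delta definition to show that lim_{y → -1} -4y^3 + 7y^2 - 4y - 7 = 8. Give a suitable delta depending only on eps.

Let eps > 0 be given. We want delta > 0 such that 0 < |y + 1| < delta implies |(-4y^3 + 7y^2 - 4y - 7) − 8| < eps.
(-4y^3 + 7y^2 - 4y - 7) − 8 = -4y^3 + 7y^2 - 4y - 15 = (y + 1)(-4y^2 + 11y - 15).
So |(-4y^3 + 7y^2 - 4y - 7) − 8| = |y + 1|·|-4y^2 + 11y - 15|.
Assume first that |y + 1| < 1, so |y| < 2. Then |-4y^2 + 11y - 15| ≤ 4·2^2 + 11·2 + 15 = 53.
Hence |(-4y^3 + 7y^2 - 4y - 7) − 8| ≤ 53|y + 1| < eps provided |y + 1| < eps/53.
Take delta = min(1, eps/53). Then 0 < |y + 1| < delta gives both |y + 1| < 1 and |y + 1| < eps/53, so |(-4y^3 + 7y^2 - 4y - 7) − 8| < eps.

delta = min(1, eps/53)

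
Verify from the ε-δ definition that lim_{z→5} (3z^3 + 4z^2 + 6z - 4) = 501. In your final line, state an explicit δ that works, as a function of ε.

δ = min(2, ε/381)

Fix ε > 0. We want δ > 0 such that 0 < |z − 5| < δ implies |(3z^3 + 4z^2 + 6z - 4) − 501| < ε.
(3z^3 + 4z^2 + 6z - 4) − 501 = 3z^3 + 4z^2 + 6z - 505 = (z − 5)(3z^2 + 19z + 101).
So |(3z^3 + 4z^2 + 6z - 4) − 501| = |z − 5|·|3z^2 + 19z + 101|.
Require δ ≤ 2. Then |z − 5| < 2 gives |z| < 7, and by the triangle inequality |3z^2 + 19z + 101| ≤ 3·7^2 + 19·7 + 101 = 381.
Hence |(3z^3 + 4z^2 + 6z - 4) − 501| ≤ 381|z − 5| < ε provided |z − 5| < ε/381.
Take δ = min(2, ε/381). Then 0 < |z − 5| < δ gives both |z − 5| < 2 and |z − 5| < ε/381, so |(3z^3 + 4z^2 + 6z - 4) − 501| < ε.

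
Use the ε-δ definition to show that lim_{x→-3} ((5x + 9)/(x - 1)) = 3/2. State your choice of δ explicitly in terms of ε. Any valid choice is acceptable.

δ = min(2, (4/7)ε)

Fix ε > 0. We want δ > 0 with 0 < |x + 3| < δ ⇒ |(5x + 9)/(x - 1) − (3/2)| < ε.
Combining over a common denominator, (5x + 9)/(x - 1) − (3/2) = [(5x + 9)·(-4) − (-6)·(x - 1)] / [(-4)·(x - 1)] = -14(x + 3) / ((-4)(x - 1)).
So |(5x + 9)/(x - 1) − (3/2)| = 14|x + 3| / (4·|x − 1|).
Restrict δ ≤ 2. Then |x + 3| < 2 gives |x − 1| = |(x + 3) + (-4)| ≥ 4 − 2 = 2.
Hence |(5x + 9)/(x - 1) − (3/2)| < 14|x + 3|/(4·2) = (7/4)|x + 3|, which is < ε once |x + 3| < (4/7)ε.
Take δ = min(2, (4/7)ε). Then 0 < |x + 3| < δ forces both bounds, so |(5x + 9)/(x - 1) − (3/2)| < ε.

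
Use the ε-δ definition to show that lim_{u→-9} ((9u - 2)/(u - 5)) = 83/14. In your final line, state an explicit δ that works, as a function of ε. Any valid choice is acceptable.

Fix ε > 0. We want δ > 0 with 0 < |u + 9| < δ ⇒ |(9u - 2)/(u - 5) − (83/14)| < ε.
Combining over a common denominator, (9u - 2)/(u - 5) − (83/14) = [(9u - 2)·(-14) − (-83)·(u - 5)] / [(-14)·(u - 5)] = -43(u + 9) / ((-14)(u - 5)).
So |(9u - 2)/(u - 5) − (83/14)| = 43|u + 9| / (14·|u − 5|).
Restrict δ ≤ 7. Then |u + 9| < 7 gives |u − 5| = |(u + 9) + (-14)| ≥ 14 − 7 = 7.
Hence |(9u - 2)/(u - 5) − (83/14)| < 43|u + 9|/(14·7) = (43/98)|u + 9|, which is < ε once |u + 9| < (98/43)ε.
Take δ = min(7, (98/43)ε). Then 0 < |u + 9| < δ forces both bounds, so |(9u - 2)/(u - 5) − (83/14)| < ε.

δ = min(7, (98/43)ε)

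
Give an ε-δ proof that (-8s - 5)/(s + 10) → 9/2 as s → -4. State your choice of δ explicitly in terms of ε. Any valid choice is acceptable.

δ = min(3, (6/25)ε)

Let ε > 0 be given. We want δ > 0 with 0 < |s + 4| < δ ⇒ |(-8s - 5)/(s + 10) − (9/2)| < ε.
Combining over a common denominator, (-8s - 5)/(s + 10) − (9/2) = [(-8s - 5)·6 − 27·(s + 10)] / [6·(s + 10)] = -75(s + 4) / (6(s + 10)).
So |(-8s - 5)/(s + 10) − (9/2)| = 75|s + 4| / (6·|s + 10|).
Require δ ≤ 3, so |s + 10| ≥ |6| − |s + 4| > 6 − 3 = 3.
Hence |(-8s - 5)/(s + 10) − (9/2)| < 75|s + 4|/(6·3) = (25/6)|s + 4|, which is < ε once |s + 4| < (6/25)ε.
Take δ = min(3, (6/25)ε). Then 0 < |s + 4| < δ forces both bounds, so |(-8s - 5)/(s + 10) − (9/2)| < ε.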